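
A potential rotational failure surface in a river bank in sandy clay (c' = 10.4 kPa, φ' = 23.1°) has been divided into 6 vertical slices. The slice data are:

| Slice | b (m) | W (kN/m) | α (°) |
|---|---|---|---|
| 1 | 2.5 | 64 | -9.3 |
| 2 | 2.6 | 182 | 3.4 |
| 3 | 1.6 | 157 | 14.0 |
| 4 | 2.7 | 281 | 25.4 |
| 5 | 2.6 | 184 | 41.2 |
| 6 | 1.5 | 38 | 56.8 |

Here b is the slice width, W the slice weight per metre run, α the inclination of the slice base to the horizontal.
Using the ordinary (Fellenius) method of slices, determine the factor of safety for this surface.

FS = 1.64

Ordinary method of slices: FS = Σ[c'·Δl_i + (W_i cosα_i)·tanφ'] / Σ W_i sinα_i, with Δl_i = b_i / cosα_i.
Slice 1: Δl = 2.5/cos(-9.3°) = 2.533 m; N'_1 = 64·cos(-9.3°) = 63.2; c'Δl = 26.35; W sinα = -10.3
Slice 2: Δl = 2.6/cos3.4° = 2.605 m; N'_2 = 182·cos3.4° = 181.7; c'Δl = 27.09; W sinα = 10.8
Slice 3: Δl = 1.6/cos14.0° = 1.649 m; N'_3 = 157·cos14.0° = 152.3; c'Δl = 17.15; W sinα = 38.0
Slice 4: Δl = 2.7/cos25.4° = 2.989 m; N'_4 = 281·cos25.4° = 253.8; c'Δl = 31.08; W sinα = 120.5
Slice 5: Δl = 2.6/cos41.2° = 3.456 m; N'_5 = 184·cos41.2° = 138.4; c'Δl = 35.94; W sinα = 121.2
Slice 6: Δl = 1.5/cos56.8° = 2.739 m; N'_6 = 38·cos56.8° = 20.8; c'Δl = 28.49; W sinα = 31.8
Σc'Δl = 166.1 kN/m; ΣN' = 810.3 kN/m; ΣW sinα = 312.0 kN/m
Resisting = 166.1 + 810.3·tan23.1° = 166.1 + 345.6 = 511.7 kN/m
FS = 511.7 / 312.0 = 1.640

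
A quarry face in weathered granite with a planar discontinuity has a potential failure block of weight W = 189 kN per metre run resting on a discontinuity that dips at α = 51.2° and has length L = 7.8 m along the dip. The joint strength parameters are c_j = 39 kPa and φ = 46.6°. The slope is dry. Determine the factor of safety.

Resolving the block weight along and normal to the plane and applying the Mohr–Coulomb strength on the joint:
N' = W cosα = 189·cos51.2° = 118.4 kN/m
Driving force T = W sinα = 189·sin51.2° = 147.3 kN/m
Resisting force R = c_j·L + N'·tanφ = 39·7.8 + 118.4·tan46.6° = 304.2 + 125.2 = 429.4 kN/m
FS = R / T = 429.4 / 147.3 = 2.915

FS = 2.92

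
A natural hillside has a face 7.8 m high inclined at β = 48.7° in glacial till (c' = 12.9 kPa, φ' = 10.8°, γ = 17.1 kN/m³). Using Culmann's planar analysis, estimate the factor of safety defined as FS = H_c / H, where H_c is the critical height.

H_c = (4c'/γ) · sinβ cosφ' / [1 − cos(β − φ')]
    = (4·12.9/17.1) · sin48.7°·cos10.8° / [1 − cos37.9°]
    = 3.018 · 0.7380 / 0.2109 = 10.56 m
FS = H_c / H = 10.56 / 7.8 = 1.354

FS = 1.35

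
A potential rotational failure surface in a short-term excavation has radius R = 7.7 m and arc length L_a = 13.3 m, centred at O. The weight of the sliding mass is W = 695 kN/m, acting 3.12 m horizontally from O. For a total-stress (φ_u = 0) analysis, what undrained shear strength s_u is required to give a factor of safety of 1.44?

FS = s_u·L_a·R / (W·d), so s_u = FS·W·d / (L_a·R).
s_u = 1.44·695·3.12 / (13.30·7.7) = 3122.5 / 102.41 = 30.49 kPa

s_u = 30.5 kPa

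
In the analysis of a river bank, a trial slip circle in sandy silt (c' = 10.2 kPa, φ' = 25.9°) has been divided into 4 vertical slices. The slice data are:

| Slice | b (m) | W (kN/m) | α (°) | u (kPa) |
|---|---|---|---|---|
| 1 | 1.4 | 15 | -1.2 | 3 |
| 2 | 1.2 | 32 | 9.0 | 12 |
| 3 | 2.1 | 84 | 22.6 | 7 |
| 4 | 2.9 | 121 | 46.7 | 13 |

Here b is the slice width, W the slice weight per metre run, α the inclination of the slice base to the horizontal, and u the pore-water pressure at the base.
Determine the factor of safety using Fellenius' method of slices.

FS = 1.20

Ordinary method of slices: FS = Σ[c'·Δl_i + (W_i cosα_i − u_i·Δl_i)·tanφ'] / Σ W_i sinα_i, with Δl_i = b_i / cosα_i.
Slice 1: Δl = 1.4/cos(-1.2°) = 1.400 m; N'_1 = 15·cos(-1.2°) − 3·1.400 = 10.8; c'Δl = 14.28; W sinα = -0.3
Slice 2: Δl = 1.2/cos9.0° = 1.215 m; N'_2 = 32·cos9.0° − 12·1.215 = 17.0; c'Δl = 12.39; W sinα = 5.0
Slice 3: Δl = 2.1/cos22.6° = 2.275 m; N'_3 = 84·cos22.6° − 7·2.275 = 61.6; c'Δl = 23.20; W sinα = 32.3
Slice 4: Δl = 2.9/cos46.7° = 4.229 m; N'_4 = 121·cos46.7° − 13·4.229 = 28.0; c'Δl = 43.13; W sinα = 88.1
Σc'Δl = 93.0 kN/m; ΣN' = 117.5 kN/m; ΣW sinα = 125.0 kN/m
Resisting = 93.0 + 117.5·tan25.9° = 93.0 + 57.0 = 150.0 kN/m
FS = 150.0 / 125.0 = 1.200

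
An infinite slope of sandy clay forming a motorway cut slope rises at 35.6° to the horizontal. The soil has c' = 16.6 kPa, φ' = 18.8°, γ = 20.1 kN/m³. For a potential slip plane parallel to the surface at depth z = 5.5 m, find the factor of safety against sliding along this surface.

FS = 0.79

For an infinite slope with a slip plane parallel to the surface (no pore pressure): FS = [c' + γz cos²β tanφ'] / [γz sinβ cosβ].
γz = 20.1·5.5 = 110.55 kN/m²
Numerator = 16.6 + 110.55·cos²35.6°·tan18.8° = 16.6 + 110.55·0.6611·0.3404 = 41.481 kPa
Denominator = 110.55·sin35.6°·cos35.6° = 110.55·0.5821·0.8131 = 52.326 kPa
FS = 41.481 / 52.326 = 0.793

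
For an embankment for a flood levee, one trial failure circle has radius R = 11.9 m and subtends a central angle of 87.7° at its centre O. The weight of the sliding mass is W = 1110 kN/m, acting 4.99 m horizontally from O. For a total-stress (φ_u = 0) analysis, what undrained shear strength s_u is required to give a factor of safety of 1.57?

FS = s_u·L_a·R / (W·d), so s_u = FS·W·d / (L_a·R).
Arc length L_a = R·θ = 11.9·(87.7°·π/180) = 11.9·1.5307 = 18.21 m
s_u = 1.57·1110·4.99 / (18.21·11.9) = 8696.1 / 216.76 = 40.12 kPa

s_u = 40.1 kPa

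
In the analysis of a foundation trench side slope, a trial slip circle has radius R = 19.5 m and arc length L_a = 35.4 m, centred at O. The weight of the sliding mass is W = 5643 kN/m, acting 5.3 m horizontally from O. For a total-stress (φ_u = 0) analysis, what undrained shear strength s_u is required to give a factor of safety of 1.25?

FS = s_u·L_a·R / (W·d), so s_u = FS·W·d / (L_a·R).
s_u = 1.25·5643·5.3 / (35.40·19.5) = 37384.9 / 690.30 = 54.16 kPa

s_u = 54.2 kPa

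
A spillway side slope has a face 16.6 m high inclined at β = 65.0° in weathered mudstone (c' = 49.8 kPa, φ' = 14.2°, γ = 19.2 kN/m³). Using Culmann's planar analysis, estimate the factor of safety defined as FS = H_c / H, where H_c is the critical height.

FS = 1.49

H_c = (4c'/γ) · sinβ cosφ' / [1 − cos(β − φ')]
    = (4·49.8/19.2) · sin65.0°·cos14.2° / [1 − cos50.8°]
    = 10.375 · 0.8786 / 0.3680 = 24.77 m
FS = H_c / H = 24.77 / 16.6 = 1.492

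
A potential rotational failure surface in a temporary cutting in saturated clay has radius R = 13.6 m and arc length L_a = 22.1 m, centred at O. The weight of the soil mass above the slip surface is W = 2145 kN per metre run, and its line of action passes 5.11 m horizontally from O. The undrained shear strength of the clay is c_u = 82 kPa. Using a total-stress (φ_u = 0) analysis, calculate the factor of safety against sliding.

FS = 2.25

Taking moments about the centre O, the resisting moment is provided by the undrained shear strength acting along the arc:
M_R = c_u·L_a·R = 82·22.10·13.6 = 24645.9 kN·m/m
M_D = W·d = 2145·5.11 = 10961.0 kN·m/m
FS = M_R / M_D = 24645.9 / 10961.0 = 2.249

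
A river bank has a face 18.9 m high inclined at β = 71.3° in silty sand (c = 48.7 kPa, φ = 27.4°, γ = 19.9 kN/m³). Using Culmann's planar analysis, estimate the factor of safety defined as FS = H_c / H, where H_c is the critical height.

FS = 1.56

H_c = (4c/γ) · sinβ cosφ / [1 − cos(β − φ)]
    = (4·48.7/19.9) · sin71.3°·cos27.4° / [1 − cos43.9°]
    = 9.789 · 0.8409 / 0.2794 = 29.46 m
FS = H_c / H = 29.46 / 18.9 = 1.559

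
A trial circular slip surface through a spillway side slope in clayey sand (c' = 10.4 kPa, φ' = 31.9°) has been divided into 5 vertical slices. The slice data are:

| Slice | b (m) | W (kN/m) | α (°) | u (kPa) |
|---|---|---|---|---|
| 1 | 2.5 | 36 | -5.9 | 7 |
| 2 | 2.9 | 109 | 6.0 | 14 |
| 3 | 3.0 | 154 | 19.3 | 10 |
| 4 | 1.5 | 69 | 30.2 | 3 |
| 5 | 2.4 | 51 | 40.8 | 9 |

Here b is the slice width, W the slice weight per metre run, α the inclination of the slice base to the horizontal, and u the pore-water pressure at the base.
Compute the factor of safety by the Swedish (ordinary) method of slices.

Ordinary method of slices: FS = Σ[c'·Δl_i + (W_i cosα_i − u_i·Δl_i)·tanφ'] / Σ W_i sinα_i, with Δl_i = b_i / cosα_i.
Slice 1: Δl = 2.5/cos(-5.9°) = 2.513 m; N'_1 = 36·cos(-5.9°) − 7·2.513 = 18.2; c'Δl = 26.14; W sinα = -3.7
Slice 2: Δl = 2.9/cos6.0° = 2.916 m; N'_2 = 109·cos6.0° − 14·2.916 = 67.6; c'Δl = 30.33; W sinα = 11.4
Slice 3: Δl = 3.0/cos19.3° = 3.179 m; N'_3 = 154·cos19.3° − 10·3.179 = 113.6; c'Δl = 33.06; W sinα = 50.9
Slice 4: Δl = 1.5/cos30.2° = 1.736 m; N'_4 = 69·cos30.2° − 3·1.736 = 54.4; c'Δl = 18.05; W sinα = 34.7
Slice 5: Δl = 2.4/cos40.8° = 3.170 m; N'_5 = 51·cos40.8° − 9·3.170 = 10.1; c'Δl = 32.97; W sinα = 33.3
Σc'Δl = 140.5 kN/m; ΣN' = 263.9 kN/m; ΣW sinα = 126.6 kN/m
Resisting = 140.5 + 263.9·tan31.9° = 140.5 + 164.2 = 304.8 kN/m
FS = 304.8 / 126.6 = 2.407

FS = 2.41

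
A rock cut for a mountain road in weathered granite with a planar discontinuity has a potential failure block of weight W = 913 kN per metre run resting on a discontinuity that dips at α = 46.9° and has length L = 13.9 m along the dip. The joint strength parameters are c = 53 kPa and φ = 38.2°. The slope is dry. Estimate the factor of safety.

Resolving the block weight along and normal to the plane and applying the Mohr–Coulomb strength on the joint:
N' = W cosα = 913·cos46.9° = 623.8 kN/m
Driving force T = W sinα = 913·sin46.9° = 666.6 kN/m
Resisting force R = c·L + N'·tanφ = 53·13.9 + 623.8·tan38.2° = 736.7 + 490.9 = 1227.6 kN/m
FS = R / T = 1227.6 / 666.6 = 1.841

FS = 1.84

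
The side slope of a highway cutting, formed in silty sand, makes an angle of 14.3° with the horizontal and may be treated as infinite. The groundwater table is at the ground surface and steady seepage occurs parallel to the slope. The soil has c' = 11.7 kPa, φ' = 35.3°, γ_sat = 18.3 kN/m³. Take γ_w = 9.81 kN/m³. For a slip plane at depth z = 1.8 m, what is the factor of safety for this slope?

With seepage parallel to the slope and the water table at the surface, the effective normal stress on the slip plane uses the buoyant unit weight γ' = γ_sat − γ_w while the driving shear stress uses γ_sat:
FS = [c' + γ' z cos²β tanφ'] / [γ_sat z sinβ cosβ]
γ' = 18.3 − 9.81 = 8.49 kN/m³
Numerator = 11.7 + 8.49·1.8·cos²14.3°·tan35.3° = 11.7 + 8.49·1.8·0.9390·0.7080 = 21.860 kPa
Denominator = 18.3·1.8·sin14.3°·cos14.3° = 18.3·1.8·0.2470·0.9690 = 7.884 kPa
FS = 21.860 / 7.884 = 2.773

FS = 2.77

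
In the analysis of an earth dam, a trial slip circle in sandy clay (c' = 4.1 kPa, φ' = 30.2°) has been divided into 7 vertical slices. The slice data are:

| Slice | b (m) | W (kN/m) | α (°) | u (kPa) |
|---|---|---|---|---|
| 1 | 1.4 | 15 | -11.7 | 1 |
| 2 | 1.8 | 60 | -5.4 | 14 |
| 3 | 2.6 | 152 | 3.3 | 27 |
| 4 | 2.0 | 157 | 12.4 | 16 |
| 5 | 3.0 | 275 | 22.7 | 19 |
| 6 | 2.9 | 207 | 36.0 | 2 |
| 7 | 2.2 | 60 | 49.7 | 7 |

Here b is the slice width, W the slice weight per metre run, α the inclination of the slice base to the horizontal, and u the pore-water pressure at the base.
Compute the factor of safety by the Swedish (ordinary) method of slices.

FS = 1.41

Ordinary method of slices: FS = Σ[c'·Δl_i + (W_i cosα_i − u_i·Δl_i)·tanφ'] / Σ W_i sinα_i, with Δl_i = b_i / cosα_i.
Slice 1: Δl = 1.4/cos(-11.7°) = 1.430 m; N'_1 = 15·cos(-11.7°) − 1·1.430 = 13.3; c'Δl = 5.86; W sinα = -3.0
Slice 2: Δl = 1.8/cos(-5.4°) = 1.808 m; N'_2 = 60·cos(-5.4°) − 14·1.808 = 34.4; c'Δl = 7.41; W sinα = -5.6
Slice 3: Δl = 2.6/cos3.3° = 2.604 m; N'_3 = 152·cos3.3° − 27·2.604 = 81.4; c'Δl = 10.68; W sinα = 8.7
Slice 4: Δl = 2.0/cos12.4° = 2.048 m; N'_4 = 157·cos12.4° − 16·2.048 = 120.6; c'Δl = 8.40; W sinα = 33.7
Slice 5: Δl = 3.0/cos22.7° = 3.252 m; N'_5 = 275·cos22.7° − 19·3.252 = 191.9; c'Δl = 13.33; W sinα = 106.1
Slice 6: Δl = 2.9/cos36.0° = 3.585 m; N'_6 = 207·cos36.0° − 2·3.585 = 160.3; c'Δl = 14.70; W sinα = 121.7
Slice 7: Δl = 2.2/cos49.7° = 3.401 m; N'_7 = 60·cos49.7° − 7·3.401 = 15.0; c'Δl = 13.95; W sinα = 45.8
Σc'Δl = 74.3 kN/m; ΣN' = 616.9 kN/m; ΣW sinα = 307.3 kN/m
Resisting = 74.3 + 616.9·tan30.2° = 74.3 + 359.0 = 433.4 kN/m
FS = 433.4 / 307.3 = 1.410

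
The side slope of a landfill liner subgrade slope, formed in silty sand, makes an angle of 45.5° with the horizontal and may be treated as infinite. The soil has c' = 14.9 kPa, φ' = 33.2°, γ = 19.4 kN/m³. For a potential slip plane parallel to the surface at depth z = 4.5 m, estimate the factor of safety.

For an infinite slope with a slip plane parallel to the surface (no pore pressure): FS = [c' + γz cos²β tanφ'] / [γz sinβ cosβ].
γz = 19.4·4.5 = 87.30 kN/m²
Numerator = 14.9 + 87.30·cos²45.5°·tan33.2° = 14.9 + 87.30·0.4913·0.6544 = 42.965 kPa
Denominator = 87.30·sin45.5°·cos45.5° = 87.30·0.7133·0.7009 = 43.643 kPa
FS = 42.965 / 43.643 = 0.984

FS = 0.98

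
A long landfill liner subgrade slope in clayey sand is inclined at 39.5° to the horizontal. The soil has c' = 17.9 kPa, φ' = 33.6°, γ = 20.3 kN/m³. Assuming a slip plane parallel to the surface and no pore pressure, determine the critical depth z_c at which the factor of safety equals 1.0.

Setting FS = 1.00 in FS = [c' + γz cos²β tanφ'] / [γz sinβ cosβ] and solving for z:
z = c' / [γ cosβ (FS·sinβ − cosβ·tanφ')]
  = 17.9 / [20.3·cos39.5°·(1.00·sin39.5° − cos39.5°·tan33.6°)]
  = 17.9 / [20.3·0.7716·(1.00·0.6361 − 0.7716·0.6644)]
  = 17.9 / 1.9331 = 9.260 m

z_c = 9.26 m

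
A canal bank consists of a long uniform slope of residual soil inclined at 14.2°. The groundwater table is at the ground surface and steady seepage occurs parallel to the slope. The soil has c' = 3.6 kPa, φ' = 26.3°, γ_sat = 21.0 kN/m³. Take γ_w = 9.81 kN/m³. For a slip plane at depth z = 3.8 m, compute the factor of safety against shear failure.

With seepage parallel to the slope and the water table at the surface, the effective normal stress on the slip plane uses the buoyant unit weight γ' = γ_sat − γ_w while the driving shear stress uses γ_sat:
FS = [c' + γ' z cos²β tanφ'] / [γ_sat z sinβ cosβ]
γ' = 21.0 − 9.81 = 11.19 kN/m³
Numerator = 3.6 + 11.19·3.8·cos²14.2°·tan26.3° = 3.6 + 11.19·3.8·0.9398·0.4942 = 23.351 kPa
Denominator = 21.0·3.8·sin14.2°·cos14.2° = 21.0·3.8·0.2453·0.9694 = 18.977 kPa
FS = 23.351 / 18.977 = 1.230

FS = 1.23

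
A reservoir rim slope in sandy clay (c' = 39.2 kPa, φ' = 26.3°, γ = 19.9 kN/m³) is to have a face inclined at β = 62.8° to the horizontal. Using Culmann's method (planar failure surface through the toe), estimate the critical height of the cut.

H_c = 32.03 m

Culmann's analysis gives the critical failure plane at α_cr = (β + φ')/2 = (62.8 + 26.3)/2 = 44.5°, and the critical height
H_c = (4c'/γ) · sinβ cosφ' / [1 − cos(β − φ')]
    = (4·39.2/19.9) · sin62.8°·cos26.3° / [1 − cos(36.5°)]
    = 7.879 · 0.8894·0.8965 / [1 − 0.8039]
    = 7.879 · 0.7973 / 0.1961
    = 32.03 m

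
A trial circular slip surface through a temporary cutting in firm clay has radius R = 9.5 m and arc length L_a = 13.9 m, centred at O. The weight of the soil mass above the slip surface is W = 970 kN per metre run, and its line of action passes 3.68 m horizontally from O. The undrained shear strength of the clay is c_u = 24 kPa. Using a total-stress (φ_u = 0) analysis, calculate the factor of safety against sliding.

Taking moments about the centre O, the resisting moment is provided by the undrained shear strength acting along the arc:
M_R = c_u·L_a·R = 24·13.90·9.5 = 3169.2 kN·m/m
M_D = W·d = 970·3.68 = 3569.6 kN·m/m
FS = M_R / M_D = 3169.2 / 3569.6 = 0.888

FS = 0.89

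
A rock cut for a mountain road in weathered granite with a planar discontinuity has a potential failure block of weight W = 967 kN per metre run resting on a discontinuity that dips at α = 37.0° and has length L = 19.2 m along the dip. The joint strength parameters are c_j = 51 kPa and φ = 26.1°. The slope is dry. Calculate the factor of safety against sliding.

FS = 2.33

Resolving the block weight along and normal to the plane and applying the Mohr–Coulomb strength on the joint:
N' = W cosα = 967·cos37.0° = 772.3 kN/m
Driving force T = W sinα = 967·sin37.0° = 582.0 kN/m
Resisting force R = c_j·L + N'·tanφ = 51·19.2 + 772.3·tan26.1° = 979.2 + 378.3 = 1357.5 kN/m
FS = R / T = 1357.5 / 582.0 = 2.333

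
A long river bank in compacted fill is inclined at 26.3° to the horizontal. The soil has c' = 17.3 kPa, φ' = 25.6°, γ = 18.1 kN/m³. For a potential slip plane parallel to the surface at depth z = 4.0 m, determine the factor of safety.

For an infinite slope with a slip plane parallel to the surface (no pore pressure): FS = [c' + γz cos²β tanφ'] / [γz sinβ cosβ].
γz = 18.1·4.0 = 72.40 kN/m²
Numerator = 17.3 + 72.40·cos²26.3°·tan25.6° = 17.3 + 72.40·0.8037·0.4791 = 45.179 kPa
Denominator = 72.40·sin26.3°·cos26.3° = 72.40·0.4431·0.8965 = 28.758 kPa
FS = 45.179 / 28.758 = 1.571

FS = 1.57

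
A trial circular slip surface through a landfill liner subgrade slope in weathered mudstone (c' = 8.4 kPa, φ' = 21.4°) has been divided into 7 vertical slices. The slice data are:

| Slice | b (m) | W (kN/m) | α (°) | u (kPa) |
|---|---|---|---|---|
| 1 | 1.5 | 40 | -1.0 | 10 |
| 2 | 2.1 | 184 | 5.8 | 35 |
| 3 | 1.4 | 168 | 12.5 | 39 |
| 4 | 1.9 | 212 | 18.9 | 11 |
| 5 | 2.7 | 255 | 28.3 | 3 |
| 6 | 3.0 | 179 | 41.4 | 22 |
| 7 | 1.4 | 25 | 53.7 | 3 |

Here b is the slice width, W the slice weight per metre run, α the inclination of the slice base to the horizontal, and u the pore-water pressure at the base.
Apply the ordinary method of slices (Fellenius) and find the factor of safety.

FS = 1.07

Ordinary method of slices: FS = Σ[c'·Δl_i + (W_i cosα_i − u_i·Δl_i)·tanφ'] / Σ W_i sinα_i, with Δl_i = b_i / cosα_i.
Slice 1: Δl = 1.5/cos(-1.0°) = 1.500 m; N'_1 = 40·cos(-1.0°) − 10·1.500 = 25.0; c'Δl = 12.60; W sinα = -0.7
Slice 2: Δl = 2.1/cos5.8° = 2.111 m; N'_2 = 184·cos5.8° − 35·2.111 = 109.2; c'Δl = 17.73; W sinα = 18.6
Slice 3: Δl = 1.4/cos12.5° = 1.434 m; N'_3 = 168·cos12.5° − 39·1.434 = 108.1; c'Δl = 12.05; W sinα = 36.4
Slice 4: Δl = 1.9/cos18.9° = 2.008 m; N'_4 = 212·cos18.9° − 11·2.008 = 178.5; c'Δl = 16.87; W sinα = 68.7
Slice 5: Δl = 2.7/cos28.3° = 3.067 m; N'_5 = 255·cos28.3° − 3·3.067 = 215.3; c'Δl = 25.76; W sinα = 120.9
Slice 6: Δl = 3.0/cos41.4° = 3.999 m; N'_6 = 179·cos41.4° − 22·3.999 = 46.3; c'Δl = 33.60; W sinα = 118.4
Slice 7: Δl = 1.4/cos53.7° = 2.365 m; N'_7 = 25·cos53.7° − 3·2.365 = 7.7; c'Δl = 19.86; W sinα = 20.1
Σc'Δl = 138.5 kN/m; ΣN' = 690.1 kN/m; ΣW sinα = 382.3 kN/m
Resisting = 138.5 + 690.1·tan21.4° = 138.5 + 270.4 = 408.9 kN/m
FS = 408.9 / 382.3 = 1.069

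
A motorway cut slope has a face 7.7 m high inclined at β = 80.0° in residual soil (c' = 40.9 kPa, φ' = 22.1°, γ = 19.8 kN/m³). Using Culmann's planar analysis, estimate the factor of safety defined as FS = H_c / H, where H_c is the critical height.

H_c = (4c'/γ) · sinβ cosφ' / [1 − cos(β − φ')]
    = (4·40.9/19.8) · sin80.0°·cos22.1° / [1 − cos57.9°]
    = 8.263 · 0.9125 / 0.4686 = 16.09 m
FS = H_c / H = 16.09 / 7.7 = 2.089

FS = 2.09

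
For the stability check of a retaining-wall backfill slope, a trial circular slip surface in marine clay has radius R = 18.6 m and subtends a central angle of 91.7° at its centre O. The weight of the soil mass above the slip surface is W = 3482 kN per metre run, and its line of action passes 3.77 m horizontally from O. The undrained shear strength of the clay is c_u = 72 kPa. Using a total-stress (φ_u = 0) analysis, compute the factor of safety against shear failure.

Taking moments about the centre O, the resisting moment is provided by the undrained shear strength acting along the arc:
Arc length L_a = R·θ = 18.6·(91.7°·π/180) = 18.6·1.6005 = 29.77 m
M_R = c_u·L_a·R = 72·29.77·18.6 = 39866.2 kN·m/m
M_D = W·d = 3482·3.77 = 13127.1 kN·m/m
FS = M_R / M_D = 39866.2 / 13127.1 = 3.037

FS = 3.04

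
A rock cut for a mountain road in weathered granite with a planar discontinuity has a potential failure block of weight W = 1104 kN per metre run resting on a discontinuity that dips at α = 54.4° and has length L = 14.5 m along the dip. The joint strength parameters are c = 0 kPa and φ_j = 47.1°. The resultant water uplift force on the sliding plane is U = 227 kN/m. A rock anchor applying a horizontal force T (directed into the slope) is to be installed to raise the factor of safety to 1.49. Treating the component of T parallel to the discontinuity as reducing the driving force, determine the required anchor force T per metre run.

T = 511 kN/m

Resolving forces along and normal to the sliding plane, with the horizontal anchor force T adding T·sinα to the effective normal force and T·cosα acting up the plane against the driving force:
FS = [cL + (W cosα − U + T sinα) tanφ_j] / [W sinα − T cosα]
Without the anchor: N' = 415.7 kN/m, driving T_d = 897.7 kN/m, resisting R = 0·14.5 + 415.7·tan47.1° = 447.3 kN/m, FS = 0.50.
Setting FS = 1.49 and solving for T:
1.49·(897.7 − T cos54.4°) = 447.3 + T sin54.4°·tan47.1°
T·(sin54.4°·tan47.1° + 1.49·cos54.4°) = 1.49·897.7 − 447.3
T·(0.8131·1.0761 + 1.49·0.5821) = 1337.5 − 447.3 = 890.2
T·1.7424 = 890.2
T = 510.9 kN/m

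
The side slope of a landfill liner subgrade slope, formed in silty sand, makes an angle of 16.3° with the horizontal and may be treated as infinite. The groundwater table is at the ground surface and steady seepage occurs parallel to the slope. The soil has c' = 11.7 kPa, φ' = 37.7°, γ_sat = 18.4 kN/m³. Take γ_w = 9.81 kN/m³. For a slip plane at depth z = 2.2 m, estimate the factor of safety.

With seepage parallel to the slope and the water table at the surface, the effective normal stress on the slip plane uses the buoyant unit weight γ' = γ_sat − γ_w while the driving shear stress uses γ_sat:
FS = [c' + γ' z cos²β tanφ'] / [γ_sat z sinβ cosβ]
γ' = 18.4 − 9.81 = 8.59 kN/m³
Numerator = 11.7 + 8.59·2.2·cos²16.3°·tan37.7° = 11.7 + 8.59·2.2·0.9212·0.7729 = 25.155 kPa
Denominator = 18.4·2.2·sin16.3°·cos16.3° = 18.4·2.2·0.2807·0.9598 = 10.905 kPa
FS = 25.155 / 10.905 = 2.307

FS = 2.31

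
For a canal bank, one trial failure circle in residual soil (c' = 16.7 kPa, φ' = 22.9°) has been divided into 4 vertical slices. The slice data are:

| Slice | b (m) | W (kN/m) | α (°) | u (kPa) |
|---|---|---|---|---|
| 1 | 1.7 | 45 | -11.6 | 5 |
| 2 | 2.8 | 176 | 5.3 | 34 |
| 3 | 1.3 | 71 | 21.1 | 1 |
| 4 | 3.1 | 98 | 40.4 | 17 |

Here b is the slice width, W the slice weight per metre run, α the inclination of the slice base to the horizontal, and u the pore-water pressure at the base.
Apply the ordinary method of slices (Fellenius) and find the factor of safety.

Ordinary method of slices: FS = Σ[c'·Δl_i + (W_i cosα_i − u_i·Δl_i)·tanφ'] / Σ W_i sinα_i, with Δl_i = b_i / cosα_i.
Slice 1: Δl = 1.7/cos(-11.6°) = 1.735 m; N'_1 = 45·cos(-11.6°) − 5·1.735 = 35.4; c'Δl = 28.98; W sinα = -9.0
Slice 2: Δl = 2.8/cos5.3° = 2.812 m; N'_2 = 176·cos5.3° − 34·2.812 = 79.6; c'Δl = 46.96; W sinα = 16.3
Slice 3: Δl = 1.3/cos21.1° = 1.393 m; N'_3 = 71·cos21.1° − 1·1.393 = 64.8; c'Δl = 23.27; W sinα = 25.6
Slice 4: Δl = 3.1/cos40.4° = 4.071 m; N'_4 = 98·cos40.4° − 17·4.071 = 5.4; c'Δl = 67.98; W sinα = 63.5
Σc'Δl = 167.2 kN/m; ΣN' = 185.3 kN/m; ΣW sinα = 96.3 kN/m
Resisting = 167.2 + 185.3·tan22.9° = 167.2 + 78.3 = 245.5 kN/m
FS = 245.5 / 96.3 = 2.549

FS = 2.55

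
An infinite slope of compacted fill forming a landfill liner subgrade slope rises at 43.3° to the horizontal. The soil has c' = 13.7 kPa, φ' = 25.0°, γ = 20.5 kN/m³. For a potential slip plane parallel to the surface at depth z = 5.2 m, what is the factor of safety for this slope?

FS = 0.75

For an infinite slope with a slip plane parallel to the surface (no pore pressure): FS = [c' + γz cos²β tanφ'] / [γz sinβ cosβ].
γz = 20.5·5.2 = 106.60 kN/m²
Numerator = 13.7 + 106.60·cos²43.3°·tan25.0° = 13.7 + 106.60·0.5297·0.4663 = 40.028 kPa
Denominator = 106.60·sin43.3°·cos43.3° = 106.60·0.6858·0.7278 = 53.206 kPa
FS = 40.028 / 53.206 = 0.752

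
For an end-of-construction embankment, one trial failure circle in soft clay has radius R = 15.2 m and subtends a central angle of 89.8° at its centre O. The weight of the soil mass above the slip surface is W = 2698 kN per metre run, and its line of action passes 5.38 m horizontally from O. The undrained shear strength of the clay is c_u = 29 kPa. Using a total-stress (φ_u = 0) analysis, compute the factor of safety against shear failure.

Taking moments about the centre O, the resisting moment is provided by the undrained shear strength acting along the arc:
Arc length L_a = R·θ = 15.2·(89.8°·π/180) = 15.2·1.5673 = 23.82 m
M_R = c_u·L_a·R = 29·23.82·15.2 = 10501.2 kN·m/m
M_D = W·d = 2698·5.38 = 14515.2 kN·m/m
FS = M_R / M_D = 10501.2 / 14515.2 = 0.723

FS = 0.72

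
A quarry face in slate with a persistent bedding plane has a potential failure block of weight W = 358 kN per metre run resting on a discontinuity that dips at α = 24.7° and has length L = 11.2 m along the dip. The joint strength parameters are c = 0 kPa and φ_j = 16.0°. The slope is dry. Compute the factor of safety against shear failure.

FS = 0.62

Resolving the block weight along and normal to the plane and applying the Mohr–Coulomb strength on the joint:
N' = W cosα = 358·cos24.7° = 325.2 kN/m
Driving force T = W sinα = 358·sin24.7° = 149.6 kN/m
Resisting force R = c·L + N'·tanφ_j = 0·11.2 + 325.2·tan16.0° = 0.0 + 93.3 = 93.3 kN/m
FS = R / T = 93.3 / 149.6 = 0.623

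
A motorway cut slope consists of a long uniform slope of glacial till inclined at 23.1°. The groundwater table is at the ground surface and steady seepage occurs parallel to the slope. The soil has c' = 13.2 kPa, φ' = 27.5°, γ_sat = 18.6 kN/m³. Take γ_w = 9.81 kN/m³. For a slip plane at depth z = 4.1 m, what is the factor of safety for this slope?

FS = 1.06

With seepage parallel to the slope and the water table at the surface, the effective normal stress on the slip plane uses the buoyant unit weight γ' = γ_sat − γ_w while the driving shear stress uses γ_sat:
FS = [c' + γ' z cos²β tanφ'] / [γ_sat z sinβ cosβ]
γ' = 18.6 − 9.81 = 8.79 kN/m³
Numerator = 13.2 + 8.79·4.1·cos²23.1°·tan27.5° = 13.2 + 8.79·4.1·0.8461·0.5206 = 29.073 kPa
Denominator = 18.6·4.1·sin23.1°·cos23.1° = 18.6·4.1·0.3923·0.9198 = 27.521 kPa
FS = 29.073 / 27.521 = 1.056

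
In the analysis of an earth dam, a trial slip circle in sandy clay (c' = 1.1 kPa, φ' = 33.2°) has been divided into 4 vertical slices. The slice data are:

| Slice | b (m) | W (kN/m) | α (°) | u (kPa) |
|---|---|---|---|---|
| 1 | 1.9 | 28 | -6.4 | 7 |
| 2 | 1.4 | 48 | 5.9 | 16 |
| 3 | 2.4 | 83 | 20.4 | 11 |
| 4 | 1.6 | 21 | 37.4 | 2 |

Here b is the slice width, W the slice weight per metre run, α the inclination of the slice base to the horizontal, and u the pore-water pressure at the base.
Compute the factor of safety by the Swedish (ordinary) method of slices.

FS = 1.73

Ordinary method of slices: FS = Σ[c'·Δl_i + (W_i cosα_i − u_i·Δl_i)·tanφ'] / Σ W_i sinα_i, with Δl_i = b_i / cosα_i.
Slice 1: Δl = 1.9/cos(-6.4°) = 1.912 m; N'_1 = 28·cos(-6.4°) − 7·1.912 = 14.4; c'Δl = 2.10; W sinα = -3.1
Slice 2: Δl = 1.4/cos5.9° = 1.407 m; N'_2 = 48·cos5.9° − 16·1.407 = 25.2; c'Δl = 1.55; W sinα = 4.9
Slice 3: Δl = 2.4/cos20.4° = 2.561 m; N'_3 = 83·cos20.4° − 11·2.561 = 49.6; c'Δl = 2.82; W sinα = 28.9
Slice 4: Δl = 1.6/cos37.4° = 2.014 m; N'_4 = 21·cos37.4° − 2·2.014 = 12.7; c'Δl = 2.22; W sinα = 12.8
Σc'Δl = 8.7 kN/m; ΣN' = 102.0 kN/m; ΣW sinα = 43.5 kN/m
Resisting = 8.7 + 102.0·tan33.2° = 8.7 + 66.7 = 75.4 kN/m
FS = 75.4 / 43.5 = 1.733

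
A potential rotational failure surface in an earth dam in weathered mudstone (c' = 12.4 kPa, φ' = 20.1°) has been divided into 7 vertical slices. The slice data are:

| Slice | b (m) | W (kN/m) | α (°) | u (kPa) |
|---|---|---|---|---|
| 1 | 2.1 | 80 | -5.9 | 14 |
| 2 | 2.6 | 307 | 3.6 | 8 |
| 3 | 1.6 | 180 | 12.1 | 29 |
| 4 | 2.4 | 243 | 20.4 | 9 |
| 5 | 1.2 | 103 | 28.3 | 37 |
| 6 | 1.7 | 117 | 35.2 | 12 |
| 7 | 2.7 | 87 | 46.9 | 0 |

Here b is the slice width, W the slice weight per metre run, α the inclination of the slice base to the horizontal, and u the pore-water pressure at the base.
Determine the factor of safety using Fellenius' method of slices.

Ordinary method of slices: FS = Σ[c'·Δl_i + (W_i cosα_i − u_i·Δl_i)·tanφ'] / Σ W_i sinα_i, with Δl_i = b_i / cosα_i.
Slice 1: Δl = 2.1/cos(-5.9°) = 2.111 m; N'_1 = 80·cos(-5.9°) − 14·2.111 = 50.0; c'Δl = 26.18; W sinα = -8.2
Slice 2: Δl = 2.6/cos3.6° = 2.605 m; N'_2 = 307·cos3.6° − 8·2.605 = 285.6; c'Δl = 32.30; W sinα = 19.3
Slice 3: Δl = 1.6/cos12.1° = 1.636 m; N'_3 = 180·cos12.1° − 29·1.636 = 128.5; c'Δl = 20.29; W sinα = 37.7
Slice 4: Δl = 2.4/cos20.4° = 2.561 m; N'_4 = 243·cos20.4° − 9·2.561 = 204.7; c'Δl = 31.75; W sinα = 84.7
Slice 5: Δl = 1.2/cos28.3° = 1.363 m; N'_5 = 103·cos28.3° − 37·1.363 = 40.3; c'Δl = 16.90; W sinα = 48.8
Slice 6: Δl = 1.7/cos35.2° = 2.080 m; N'_6 = 117·cos35.2° − 12·2.080 = 70.6; c'Δl = 25.80; W sinα = 67.4
Slice 7: Δl = 2.7/cos46.9° = 3.952 m; N'_7 = 87·cos46.9° − 0·3.952 = 59.4; c'Δl = 49.00; W sinα = 63.5
Σc'Δl = 202.2 kN/m; ΣN' = 839.2 kN/m; ΣW sinα = 313.3 kN/m
Resisting = 202.2 + 839.2·tan20.1° = 202.2 + 307.1 = 509.3 kN/m
FS = 509.3 / 313.3 = 1.626

FS = 1.63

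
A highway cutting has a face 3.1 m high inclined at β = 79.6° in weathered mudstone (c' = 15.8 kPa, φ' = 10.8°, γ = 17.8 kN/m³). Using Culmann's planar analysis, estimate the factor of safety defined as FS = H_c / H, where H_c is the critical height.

FS = 1.73

H_c = (4c'/γ) · sinβ cosφ' / [1 − cos(β − φ')]
    = (4·15.8/17.8) · sin79.6°·cos10.8° / [1 − cos68.8°]
    = 3.551 · 0.9661 / 0.6384 = 5.37 m
FS = H_c / H = 5.37 / 3.1 = 1.733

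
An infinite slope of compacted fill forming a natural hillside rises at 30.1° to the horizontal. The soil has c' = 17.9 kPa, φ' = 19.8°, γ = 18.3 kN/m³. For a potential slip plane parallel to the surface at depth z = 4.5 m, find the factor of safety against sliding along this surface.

FS = 1.12

For an infinite slope with a slip plane parallel to the surface (no pore pressure): FS = [c' + γz cos²β tanφ'] / [γz sinβ cosβ].
γz = 18.3·4.5 = 82.35 kN/m²
Numerator = 17.9 + 82.35·cos²30.1°·tan19.8° = 17.9 + 82.35·0.7485·0.3600 = 40.091 kPa
Denominator = 82.35·sin30.1°·cos30.1° = 82.35·0.5015·0.8652 = 35.730 kPa
FS = 40.091 / 35.730 = 1.122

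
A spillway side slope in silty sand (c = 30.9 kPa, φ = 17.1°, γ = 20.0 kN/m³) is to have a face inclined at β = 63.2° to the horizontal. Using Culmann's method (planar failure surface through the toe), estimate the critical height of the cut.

H_c = 17.20 m

Culmann's analysis gives the critical failure plane at α_cr = (β + φ)/2 = (63.2 + 17.1)/2 = 40.2°, and the critical height
H_c = (4c/γ) · sinβ cosφ / [1 − cos(β − φ)]
    = (4·30.9/20.0) · sin63.2°·cos17.1° / [1 − cos(46.1°)]
    = 6.180 · 0.8926·0.9558 / [1 − 0.6934]
    = 6.180 · 0.8531 / 0.3066
    = 17.20 m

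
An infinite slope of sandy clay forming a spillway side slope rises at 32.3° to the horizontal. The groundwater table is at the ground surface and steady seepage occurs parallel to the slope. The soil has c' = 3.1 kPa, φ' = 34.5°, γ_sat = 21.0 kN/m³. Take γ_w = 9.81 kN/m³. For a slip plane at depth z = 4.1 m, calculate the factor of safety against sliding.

With seepage parallel to the slope and the water table at the surface, the effective normal stress on the slip plane uses the buoyant unit weight γ' = γ_sat − γ_w while the driving shear stress uses γ_sat:
FS = [c' + γ' z cos²β tanφ'] / [γ_sat z sinβ cosβ]
γ' = 21.0 − 9.81 = 11.19 kN/m³
Numerator = 3.1 + 11.19·4.1·cos²32.3°·tan34.5° = 3.1 + 11.19·4.1·0.7145·0.6873 = 25.628 kPa
Denominator = 21.0·4.1·sin32.3°·cos32.3° = 21.0·4.1·0.5344·0.8453 = 38.889 kPa
FS = 25.628 / 38.889 = 0.659

FS = 0.66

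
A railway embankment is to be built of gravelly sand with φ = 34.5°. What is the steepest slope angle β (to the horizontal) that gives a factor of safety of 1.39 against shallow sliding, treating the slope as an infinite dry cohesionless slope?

β = 26.3°

For an infinite dry cohesionless slope FS = tanφ/tanβ, so tanβ = tanφ / FS.
tanβ = tan34.5° / 1.39 = 0.6873 / 1.39 = 0.4944
β = arctan(0.4944) = 26.31°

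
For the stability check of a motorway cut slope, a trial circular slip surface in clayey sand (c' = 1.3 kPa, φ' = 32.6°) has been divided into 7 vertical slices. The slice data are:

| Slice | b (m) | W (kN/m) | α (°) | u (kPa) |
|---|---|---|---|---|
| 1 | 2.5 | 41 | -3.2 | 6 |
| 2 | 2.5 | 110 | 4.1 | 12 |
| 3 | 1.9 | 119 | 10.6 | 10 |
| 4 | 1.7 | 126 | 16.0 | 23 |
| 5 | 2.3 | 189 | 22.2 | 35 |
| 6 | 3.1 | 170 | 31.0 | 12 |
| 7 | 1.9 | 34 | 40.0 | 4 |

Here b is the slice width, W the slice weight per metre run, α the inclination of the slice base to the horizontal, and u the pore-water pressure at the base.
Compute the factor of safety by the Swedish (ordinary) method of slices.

FS = 1.38

Ordinary method of slices: FS = Σ[c'·Δl_i + (W_i cosα_i − u_i·Δl_i)·tanφ'] / Σ W_i sinα_i, with Δl_i = b_i / cosα_i.
Slice 1: Δl = 2.5/cos(-3.2°) = 2.504 m; N'_1 = 41·cos(-3.2°) − 6·2.504 = 25.9; c'Δl = 3.26; W sinα = -2.3
Slice 2: Δl = 2.5/cos4.1° = 2.506 m; N'_2 = 110·cos4.1° − 12·2.506 = 79.6; c'Δl = 3.26; W sinα = 7.9
Slice 3: Δl = 1.9/cos10.6° = 1.933 m; N'_3 = 119·cos10.6° − 10·1.933 = 97.6; c'Δl = 2.51; W sinα = 21.9
Slice 4: Δl = 1.7/cos16.0° = 1.769 m; N'_4 = 126·cos16.0° − 23·1.769 = 80.4; c'Δl = 2.30; W sinα = 34.7
Slice 5: Δl = 2.3/cos22.2° = 2.484 m; N'_5 = 189·cos22.2° − 35·2.484 = 88.0; c'Δl = 3.23; W sinα = 71.4
Slice 6: Δl = 3.1/cos31.0° = 3.617 m; N'_6 = 170·cos31.0° − 12·3.617 = 102.3; c'Δl = 4.70; W sinα = 87.6
Slice 7: Δl = 1.9/cos40.0° = 2.480 m; N'_7 = 34·cos40.0° − 4·2.480 = 16.1; c'Δl = 3.22; W sinα = 21.9
Σc'Δl = 22.5 kN/m; ΣN' = 490.1 kN/m; ΣW sinα = 243.0 kN/m
Resisting = 22.5 + 490.1·tan32.6° = 22.5 + 313.4 = 335.9 kN/m
FS = 335.9 / 243.0 = 1.382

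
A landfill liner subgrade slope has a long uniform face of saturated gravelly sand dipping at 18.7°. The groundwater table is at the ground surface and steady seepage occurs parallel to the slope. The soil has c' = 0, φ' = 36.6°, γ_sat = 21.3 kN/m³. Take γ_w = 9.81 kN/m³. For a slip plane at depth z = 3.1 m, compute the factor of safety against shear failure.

FS = 1.18

With seepage parallel to the slope and the water table at the surface, the effective normal stress on the slip plane uses the buoyant unit weight γ' = γ_sat − γ_w while the driving shear stress uses γ_sat:
FS = [c' + γ' z cos²β tanφ'] / [γ_sat z sinβ cosβ]
(For c' = 0 this reduces to FS = (γ'/γ_sat)·tanφ'/tanβ.)
γ' = 21.3 − 9.81 = 11.49 kN/m³
Numerator = 0.0 + 11.49·3.1·cos²18.7°·tan36.6° = 0.0 + 11.49·3.1·0.8972·0.7427 = 23.734 kPa
Denominator = 21.3·3.1·sin18.7°·cos18.7° = 21.3·3.1·0.3206·0.9472 = 20.053 kPa
FS = 23.734 / 20.053 = 1.184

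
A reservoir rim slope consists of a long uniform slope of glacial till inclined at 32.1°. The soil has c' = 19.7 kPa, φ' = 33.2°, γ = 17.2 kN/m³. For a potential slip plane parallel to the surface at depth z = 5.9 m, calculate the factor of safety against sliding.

FS = 1.47

For an infinite slope with a slip plane parallel to the surface (no pore pressure): FS = [c' + γz cos²β tanφ'] / [γz sinβ cosβ].
γz = 17.2·5.9 = 101.48 kN/m²
Numerator = 19.7 + 101.48·cos²32.1°·tan33.2° = 19.7 + 101.48·0.7176·0.6544 = 67.354 kPa
Denominator = 101.48·sin32.1°·cos32.1° = 101.48·0.5314·0.8471 = 45.682 kPa
FS = 67.354 / 45.682 = 1.474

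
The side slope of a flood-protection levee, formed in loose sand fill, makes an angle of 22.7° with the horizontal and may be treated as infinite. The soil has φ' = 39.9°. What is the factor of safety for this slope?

FS = 2.00

For a dry cohesionless infinite slope the factor of safety is FS = tanφ' / tanβ.
FS = tan39.9° / tan22.7° = 0.8361 / 0.4183 = 1.999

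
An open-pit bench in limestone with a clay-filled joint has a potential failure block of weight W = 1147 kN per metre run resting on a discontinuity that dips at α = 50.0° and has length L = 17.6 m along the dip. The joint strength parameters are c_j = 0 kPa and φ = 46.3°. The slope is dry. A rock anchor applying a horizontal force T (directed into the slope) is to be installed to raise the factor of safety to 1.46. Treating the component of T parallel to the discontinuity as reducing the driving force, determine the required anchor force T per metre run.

T = 294 kN/m

Resolving forces along and normal to the sliding plane, with the horizontal anchor force T adding T·sinα to the effective normal force and T·cosα acting up the plane against the driving force:
FS = [c_jL + (W cosα + T sinα) tanφ] / [W sinα − T cosα]
Without the anchor: N' = 737.3 kN/m, driving T_d = 878.7 kN/m, resisting R = 0·17.6 + 737.3·tan46.3° = 771.5 kN/m, FS = 0.88.
Setting FS = 1.46 and solving for T:
1.46·(878.7 − T cos50.0°) = 771.5 + T sin50.0°·tan46.3°
T·(sin50.0°·tan46.3° + 1.46·cos50.0°) = 1.46·878.7 − 771.5
T·(0.7660·1.0464 + 1.46·0.6428) = 1282.8 − 771.5 = 511.3
T·1.7401 = 511.3
T = 293.8 kN/m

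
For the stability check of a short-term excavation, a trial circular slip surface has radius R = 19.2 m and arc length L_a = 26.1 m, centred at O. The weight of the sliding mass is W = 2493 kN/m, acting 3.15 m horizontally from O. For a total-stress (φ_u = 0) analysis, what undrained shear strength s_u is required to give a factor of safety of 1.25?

FS = s_u·L_a·R / (W·d), so s_u = FS·W·d / (L_a·R).
s_u = 1.25·2493·3.15 / (26.10·19.2) = 9816.2 / 501.12 = 19.59 kPa

s_u = 19.6 kPa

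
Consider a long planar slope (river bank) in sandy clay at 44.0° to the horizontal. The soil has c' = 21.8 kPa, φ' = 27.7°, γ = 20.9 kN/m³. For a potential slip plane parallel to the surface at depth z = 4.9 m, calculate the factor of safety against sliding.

FS = 0.97

For an infinite slope with a slip plane parallel to the surface (no pore pressure): FS = [c' + γz cos²β tanφ'] / [γz sinβ cosβ].
γz = 20.9·4.9 = 102.41 kN/m²
Numerator = 21.8 + 102.41·cos²44.0°·tan27.7° = 21.8 + 102.41·0.5174·0.5250 = 49.621 kPa
Denominator = 102.41·sin44.0°·cos44.0° = 102.41·0.6947·0.7193 = 51.174 kPa
FS = 49.621 / 51.174 = 0.970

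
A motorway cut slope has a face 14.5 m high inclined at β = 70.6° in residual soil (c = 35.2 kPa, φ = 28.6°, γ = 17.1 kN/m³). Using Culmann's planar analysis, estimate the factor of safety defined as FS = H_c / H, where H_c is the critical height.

H_c = (4c/γ) · sinβ cosφ / [1 − cos(β − φ)]
    = (4·35.2/17.1) · sin70.6°·cos28.6° / [1 − cos42.0°]
    = 8.234 · 0.8281 / 0.2569 = 26.55 m
FS = H_c / H = 26.55 / 14.5 = 1.831

FS = 1.83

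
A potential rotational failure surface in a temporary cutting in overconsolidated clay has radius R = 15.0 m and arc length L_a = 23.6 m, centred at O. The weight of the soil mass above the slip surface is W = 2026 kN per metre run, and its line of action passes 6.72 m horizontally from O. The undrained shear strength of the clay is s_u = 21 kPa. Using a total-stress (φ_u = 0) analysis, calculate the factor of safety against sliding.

Taking moments about the centre O, the resisting moment is provided by the undrained shear strength acting along the arc:
M_R = s_u·L_a·R = 21·23.60·15.0 = 7434.0 kN·m/m
M_D = W·d = 2026·6.72 = 13614.7 kN·m/m
FS = M_R / M_D = 7434.0 / 13614.7 = 0.546

FS = 0.55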